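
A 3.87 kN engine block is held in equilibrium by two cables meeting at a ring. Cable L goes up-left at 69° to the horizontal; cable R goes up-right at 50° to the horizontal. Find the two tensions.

ΣF_x = 0: −T_L·cos69° + T_R·cos50° = 0 → T_R = 0.557522·T_L.
ΣF_y = 0: T_L·sin69° + T_R·sin50° = 3.87.
Substitute: T_L·(0.93358 + 0.557522·0.766044) = 3.87 → T_L = 2.84419 ≈ 2.844 kN.
Then T_R = 0.557522 × 2.84419 = 1.586 kN.

T_L = 2.844 kN, T_R = 1.586 kN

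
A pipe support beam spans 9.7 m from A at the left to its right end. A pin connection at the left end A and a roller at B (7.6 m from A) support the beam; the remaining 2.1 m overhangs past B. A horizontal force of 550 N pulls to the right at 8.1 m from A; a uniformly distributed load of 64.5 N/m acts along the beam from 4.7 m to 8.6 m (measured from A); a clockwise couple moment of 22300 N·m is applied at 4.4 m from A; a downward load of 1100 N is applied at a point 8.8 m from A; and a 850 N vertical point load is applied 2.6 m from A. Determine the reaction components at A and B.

Resultant of the distributed load: 64.5 × 3.9 = 251.55 N at 6.65 m from A.
ΣM about A: B_y·7.6 − (64.5·3.9)·6.65 − 22300 − 1100·8.8 − 850·2.6 = 0 → B_y = 35862.8075/7.6 = 4718.79 ≈ 4719 N.
ΣF_y = 0: A_y + 4718.79 − 64.5·3.9 − 1100 − 850 = 0 → A_y = -2517 N.
ΣF_x = 0: A_x + 550 = 0 → A_x = -550.0 N.

A_x = -550.0 N, A_y = -2517 N, B_y = 4719 N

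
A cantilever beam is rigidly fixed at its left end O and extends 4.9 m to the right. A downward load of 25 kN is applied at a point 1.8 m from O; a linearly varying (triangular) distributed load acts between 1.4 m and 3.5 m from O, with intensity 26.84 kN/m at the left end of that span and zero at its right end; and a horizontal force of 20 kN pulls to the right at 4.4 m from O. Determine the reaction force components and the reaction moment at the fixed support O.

Resultant of the triangular load: ½ × 26.84 × 2.1 = 28.182 kN, acting at 2.1 m from O (one-third of the span from the peak).
ΣF_x = 0: O_x + 20 = 0 → O_x = -20.00 kN.
ΣF_y = 0: O_y − 25 − ½·26.84·2.1 = 0 → O_y = 53.18 kN.
ΣM about O: M_O − 25·1.8 − (½·26.84·2.1)·2.1 = 0 → M_O = 104.2 kN·m.

O_x = -20.00 kN, O_y = 53.18 kN, M_O = 104.2 kN·m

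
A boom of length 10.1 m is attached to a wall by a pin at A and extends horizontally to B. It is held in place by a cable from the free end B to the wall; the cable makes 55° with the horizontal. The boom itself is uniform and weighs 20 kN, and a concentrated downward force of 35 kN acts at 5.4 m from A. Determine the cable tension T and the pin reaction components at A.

ΣM about A: T·sin55°·10.1 − 20·5.05 − 35·5.4 = 0 → T = 290/(10.1·0.819152) = 35.0519 ≈ 35.05 kN.
ΣF_x = 0: A_x − T·cos55° = 0 → A_x = 35.0519 × 0.573576 = 20.10 kN.
ΣF_y = 0: A_y + T·sin55° − 20 − 35 = 0 → A_y = 55 − 35.0519 × 0.819152 = 26.29 kN.

T = 35.05 kN, A_x = 20.10 kN, A_y = 26.29 kN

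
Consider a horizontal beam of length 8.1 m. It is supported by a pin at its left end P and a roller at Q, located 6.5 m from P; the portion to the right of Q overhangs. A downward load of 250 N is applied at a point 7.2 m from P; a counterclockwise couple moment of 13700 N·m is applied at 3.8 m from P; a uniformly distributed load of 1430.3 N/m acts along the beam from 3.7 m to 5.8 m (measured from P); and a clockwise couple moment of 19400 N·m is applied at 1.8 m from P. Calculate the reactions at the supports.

P_x = 0, P_y = -95.18 N, Q_y = 3349 N

Resultant of the distributed load: 1430.3 × 2.1 = 3003.63 N at 4.75 m from P.
Moments about P: Q_y·6.5 − 250·7.2 + 13700 − (1430.3·2.1)·4.75 − 19400 = 0 → Q_y = 21767.2425/6.5 = 3348.81 ≈ 3349 N.
ΣF_y = 0: P_y + 3348.81 − 250 − 1430.3·2.1 = 0 → P_y = -95.18 N.
ΣF_x = 0: no horizontal applied forces, so P_x = 0.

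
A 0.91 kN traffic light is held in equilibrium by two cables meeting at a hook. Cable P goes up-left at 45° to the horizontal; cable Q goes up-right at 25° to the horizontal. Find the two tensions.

T_P = 0.8777 kN, T_Q = 0.6848 kN

ΣF_x = 0: −T_P·cos45° + T_Q·cos25° = 0 → T_Q = 0.780206·T_P.
ΣF_y = 0: T_P·sin45° + T_Q·sin25° = 0.91.
Substitute: T_P·(0.707107 + 0.780206·0.422618) = 0.91 → T_P = 0.87767 ≈ 0.8777 kN.
Then T_Q = 0.780206 × 0.87767 = 0.6848 kN.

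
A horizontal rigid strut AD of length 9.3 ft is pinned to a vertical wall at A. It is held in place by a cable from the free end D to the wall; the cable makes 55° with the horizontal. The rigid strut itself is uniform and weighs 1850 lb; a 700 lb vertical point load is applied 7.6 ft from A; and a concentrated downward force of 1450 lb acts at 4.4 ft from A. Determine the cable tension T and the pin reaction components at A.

T = 2665 lb, A_x = 1529 lb, A_y = 1817 lb

ΣM about A: T·sin55°·9.3 − 1850·4.65 − 700·7.6 − 1450·4.4 = 0 → T = 20302.5/(9.3·0.819152) = 2665.03 ≈ 2665 lb.
ΣF_x = 0: A_x − T·cos55° = 0 → A_x = 2665.03 × 0.573576 = 1529 lb.
ΣF_y = 0: A_y + T·sin55° − 1850 − 700 − 1450 = 0 → A_y = 4000 − 2665.03 × 0.819152 = 1817 lb.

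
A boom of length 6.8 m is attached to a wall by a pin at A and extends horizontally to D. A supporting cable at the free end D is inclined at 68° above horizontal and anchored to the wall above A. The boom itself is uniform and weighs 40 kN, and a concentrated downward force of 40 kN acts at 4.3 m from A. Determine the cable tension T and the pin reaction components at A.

T = 48.85 kN, A_x = 18.30 kN, A_y = 34.71 kN

ΣM about A: T·sin68°·6.8 − 40·3.4 − 40·4.3 = 0 → T = 308/(6.8·0.927184) = 48.8513 ≈ 48.85 kN.
ΣF_x = 0: A_x − T·cos68° = 0 → A_x = 48.8513 × 0.374607 = 18.30 kN.
ΣF_y = 0: A_y + T·sin68° − 40 − 40 = 0 → A_y = 80 − 48.8513 × 0.927184 = 34.71 kN.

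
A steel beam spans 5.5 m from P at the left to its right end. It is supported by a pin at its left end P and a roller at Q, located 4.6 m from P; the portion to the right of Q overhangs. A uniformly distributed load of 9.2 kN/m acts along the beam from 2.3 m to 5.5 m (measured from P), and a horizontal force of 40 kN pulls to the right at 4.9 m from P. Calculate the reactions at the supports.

Resultant of the distributed load: 9.2 × 3.2 = 29.44 kN at 3.9 m from P.
ΣM about P: Q_y·4.6 − (9.2·3.2)·3.9 = 0 → Q_y = 114.816/4.6 = 24.96 kN.
ΣF_y = 0: P_y + 24.96 − 9.2·3.2 = 0 → P_y = 4.480 kN.
ΣF_x = 0: P_x + 40 = 0 → P_x = -40.00 kN.

P_x = -40.00 kN, P_y = 4.480 kN, Q_y = 24.96 kN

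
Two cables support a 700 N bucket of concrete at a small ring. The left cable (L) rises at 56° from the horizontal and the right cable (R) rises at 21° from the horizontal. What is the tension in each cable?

T_L = 670.7 N, T_R = 401.7 N

ΣF_x = 0: −T_L·cos56° + T_R·cos21° = 0 → T_R = 0.598977·T_L.
ΣF_y = 0: T_L·sin56° + T_R·sin21° = 700.
Substitute: T_L·(0.829038 + 0.598977·0.358368) = 700 → T_L = 670.696 ≈ 670.7 N.
Then T_R = 0.598977 × 670.696 = 401.7 N.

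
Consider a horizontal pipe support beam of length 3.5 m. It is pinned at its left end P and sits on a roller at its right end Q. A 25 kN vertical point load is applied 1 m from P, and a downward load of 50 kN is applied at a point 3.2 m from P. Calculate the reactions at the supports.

Taking moments about P: Q_y·3.5 − 25·1 − 50·3.2 = 0 → Q_y = 185/3.5 = 52.8571 ≈ 52.86 kN.
ΣF_y = 0: P_y + 52.8571 − 25 − 50 = 0 → P_y = 22.14 kN.
ΣF_x = 0: no horizontal applied forces, so P_x = 0.

P_x = 0, P_y = 22.14 kN, Q_y = 52.86 kN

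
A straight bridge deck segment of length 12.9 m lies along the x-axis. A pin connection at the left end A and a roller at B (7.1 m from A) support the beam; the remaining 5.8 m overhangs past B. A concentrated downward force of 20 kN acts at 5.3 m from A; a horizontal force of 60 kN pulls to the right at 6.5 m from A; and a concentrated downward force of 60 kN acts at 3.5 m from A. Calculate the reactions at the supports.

A_x = -60.00 kN, A_y = 35.49 kN, B_y = 44.51 kN

ΣM about A: B_y·7.1 − 20·5.3 − 60·3.5 = 0 → B_y = 316/7.1 = 44.507 ≈ 44.51 kN.
ΣF_y = 0: A_y + 44.507 − 20 − 60 = 0 → A_y = 35.49 kN.
ΣF_x = 0: A_x + 60 = 0 → A_x = -60.00 kN.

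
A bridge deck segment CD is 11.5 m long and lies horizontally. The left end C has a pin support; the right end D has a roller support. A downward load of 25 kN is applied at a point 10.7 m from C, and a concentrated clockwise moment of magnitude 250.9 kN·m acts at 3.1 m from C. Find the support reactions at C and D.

Moments about C: D_y·11.5 − 25·10.7 − 250.9 = 0 → D_y = 518.4/11.5 = 45.0783 ≈ 45.08 kN.
ΣF_y = 0: C_y + 45.0783 − 25 = 0 → C_y = -20.08 kN.
ΣF_x = 0: no horizontal applied forces, so C_x = 0.

C_x = 0, C_y = -20.08 kN, D_y = 45.08 kN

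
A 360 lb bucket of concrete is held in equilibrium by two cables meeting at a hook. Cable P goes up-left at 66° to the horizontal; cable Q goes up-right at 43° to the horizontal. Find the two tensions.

ΣF_x = 0: −T_P·cos66° + T_Q·cos43° = 0 → T_Q = 0.556142·T_P.
ΣF_y = 0: T_P·sin66° + T_Q·sin43° = 360.
Substitute: T_P·(0.913545 + 0.556142·0.681998) = 360 → T_P = 278.458 ≈ 278.5 lb.
Then T_Q = 0.556142 × 278.458 = 154.9 lb.

T_P = 278.5 lb, T_Q = 154.9 lb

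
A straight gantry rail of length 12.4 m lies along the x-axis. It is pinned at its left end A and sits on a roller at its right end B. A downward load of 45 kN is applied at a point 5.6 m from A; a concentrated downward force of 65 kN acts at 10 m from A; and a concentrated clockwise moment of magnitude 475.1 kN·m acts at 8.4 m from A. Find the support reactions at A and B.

Moments about A: B_y·12.4 − 45·5.6 − 65·10 − 475.1 = 0 → B_y = 1377.1/12.4 = 111.056 ≈ 111.1 kN.
ΣF_y = 0: A_y + 111.056 − 45 − 65 = 0 → A_y = -1.056 kN.
ΣF_x = 0: no horizontal applied forces, so A_x = 0.

A_x = 0, A_y = -1.056 kN, B_y = 111.1 kN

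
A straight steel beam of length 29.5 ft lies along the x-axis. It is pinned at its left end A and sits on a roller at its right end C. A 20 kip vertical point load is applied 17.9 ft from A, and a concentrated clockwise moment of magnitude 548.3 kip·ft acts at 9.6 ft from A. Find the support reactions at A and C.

Taking moments about A: C_y·29.5 − 20·17.9 − 548.3 = 0 → C_y = 906.3/29.5 = 30.722 ≈ 30.72 kip.
ΣF_y = 0: A_y + 30.722 − 20 = 0 → A_y = -10.72 kip.
ΣF_x = 0: no horizontal applied forces, so A_x = 0.

A_x = 0, A_y = -10.72 kip, C_y = 30.72 kip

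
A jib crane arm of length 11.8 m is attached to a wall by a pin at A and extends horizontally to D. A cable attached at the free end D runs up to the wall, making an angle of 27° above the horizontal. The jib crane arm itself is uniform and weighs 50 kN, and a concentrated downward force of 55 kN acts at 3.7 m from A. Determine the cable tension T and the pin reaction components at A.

T = 93.05 kN, A_x = 82.91 kN, A_y = 62.75 kN

ΣM about A: T·sin27°·11.8 − 50·5.9 − 55·3.7 = 0 → T = 498.5/(11.8·0.45399) = 93.0544 ≈ 93.05 kN.
ΣF_x = 0: A_x − T·cos27° = 0 → A_x = 93.0544 × 0.891007 = 82.91 kN.
ΣF_y = 0: A_y + T·sin27° − 50 − 55 = 0 → A_y = 105 − 93.0544 × 0.45399 = 62.75 kN.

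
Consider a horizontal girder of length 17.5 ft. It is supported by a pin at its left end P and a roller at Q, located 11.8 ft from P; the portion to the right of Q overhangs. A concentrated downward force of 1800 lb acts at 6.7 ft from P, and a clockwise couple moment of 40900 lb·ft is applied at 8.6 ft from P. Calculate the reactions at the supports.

Taking moments about P: Q_y·11.8 − 1800·6.7 − 40900 = 0 → Q_y = 52960/11.8 = 4488.14 ≈ 4488 lb.
ΣF_y = 0: P_y + 4488.14 − 1800 = 0 → P_y = -2688 lb.
ΣF_x = 0: no horizontal applied forces, so P_x = 0.

P_x = 0, P_y = -2688 lb, Q_y = 4488 lb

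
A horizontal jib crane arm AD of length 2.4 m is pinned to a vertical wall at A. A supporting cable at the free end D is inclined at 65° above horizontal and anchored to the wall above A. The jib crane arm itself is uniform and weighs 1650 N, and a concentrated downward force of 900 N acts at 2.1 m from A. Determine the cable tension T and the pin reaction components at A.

T = 1779 N, A_x = 751.9 N, A_y = 937.5 N

ΣM about A: T·sin65°·2.4 − 1650·1.2 − 900·2.1 = 0 → T = 3870/(2.4·0.906308) = 1779.2 ≈ 1779 N.
ΣF_x = 0: A_x − T·cos65° = 0 → A_x = 1779.2 × 0.422618 = 751.9 N.
ΣF_y = 0: A_y + T·sin65° − 1650 − 900 = 0 → A_y = 2550 − 1779.2 × 0.906308 = 937.5 N.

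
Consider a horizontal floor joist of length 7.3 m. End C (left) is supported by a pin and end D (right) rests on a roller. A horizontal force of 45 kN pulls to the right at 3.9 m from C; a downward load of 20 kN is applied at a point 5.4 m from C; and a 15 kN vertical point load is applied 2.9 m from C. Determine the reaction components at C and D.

C_x = -45.00 kN, C_y = 14.25 kN, D_y = 20.75 kN

ΣM about C: D_y·7.3 − 20·5.4 − 15·2.9 = 0 → D_y = 151.5/7.3 = 20.7534 ≈ 20.75 kN.
ΣF_y = 0: C_y + 20.7534 − 20 − 15 = 0 → C_y = 14.25 kN.
ΣF_x = 0: C_x + 45 = 0 → C_x = -45.00 kN.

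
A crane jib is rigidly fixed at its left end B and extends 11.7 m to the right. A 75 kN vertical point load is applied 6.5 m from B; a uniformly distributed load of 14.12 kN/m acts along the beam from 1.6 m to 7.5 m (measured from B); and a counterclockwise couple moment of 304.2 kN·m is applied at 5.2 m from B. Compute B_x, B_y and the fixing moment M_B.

B_x = 0, B_y = 158.3 kN, M_B = 562.4 kN·m

Resultant of the distributed load: 14.12 × 5.9 = 83.308 kN at 4.55 m from B.
ΣF_x = 0: B_x = 0.
ΣF_y = 0: B_y − 75 − 14.12·5.9 = 0 → B_y = 158.3 kN.
ΣM about B: M_B − 75·6.5 − (14.12·5.9)·4.55 + 304.2 = 0 → M_B = 562.4 kN·m.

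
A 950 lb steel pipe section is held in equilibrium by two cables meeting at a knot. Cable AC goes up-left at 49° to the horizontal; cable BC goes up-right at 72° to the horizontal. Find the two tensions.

ΣF_x = 0: −T_AC·cos49° + T_BC·cos72° = 0 → T_BC = 2.12305·T_AC.
ΣF_y = 0: T_AC·sin49° + T_BC·sin72° = 950.
Substitute: T_AC·(0.75471 + 2.12305·0.951057) = 950 → T_AC = 342.484 ≈ 342.5 lb.
Then T_BC = 2.12305 × 342.484 = 727.1 lb.

T_AC = 342.5 lb, T_BC = 727.1 lb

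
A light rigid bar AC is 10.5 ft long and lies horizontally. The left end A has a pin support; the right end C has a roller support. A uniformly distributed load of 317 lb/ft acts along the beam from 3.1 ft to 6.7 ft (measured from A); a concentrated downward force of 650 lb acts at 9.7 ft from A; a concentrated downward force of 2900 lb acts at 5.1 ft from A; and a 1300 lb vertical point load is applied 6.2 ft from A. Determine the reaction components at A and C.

A_x = 0, A_y = 2682 lb, C_y = 3309 lb

Resultant of the distributed load: 317 × 3.6 = 1141.2 lb at 4.9 ft from A.
Moments about A: C_y·10.5 − (317·3.6)·4.9 − 650·9.7 − 2900·5.1 − 1300·6.2 = 0 → C_y = 34746.88/10.5 = 3309.23 ≈ 3309 lb.
ΣF_y = 0: A_y + 3309.23 − 317·3.6 − 650 − 2900 − 1300 = 0 → A_y = 2682 lb.
ΣF_x = 0: no horizontal applied forces, so A_x = 0.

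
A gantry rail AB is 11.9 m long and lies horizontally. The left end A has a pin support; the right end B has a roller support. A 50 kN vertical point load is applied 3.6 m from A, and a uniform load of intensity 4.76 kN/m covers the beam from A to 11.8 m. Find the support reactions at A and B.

A_x = 0, A_y = 63.19 kN, B_y = 42.97 kN

Resultant of the distributed load: 4.76 × 11.8 = 56.168 kN at 5.9 m from A.
Taking moments about A: B_y·11.9 − 50·3.6 − (4.76·11.8)·5.9 = 0 → B_y = 511.3912/11.9 = 42.9741 ≈ 42.97 kN.
ΣF_y = 0: A_y + 42.9741 − 50 − 4.76·11.8 = 0 → A_y = 63.19 kN.
ΣF_x = 0: no horizontal applied forces, so A_x = 0.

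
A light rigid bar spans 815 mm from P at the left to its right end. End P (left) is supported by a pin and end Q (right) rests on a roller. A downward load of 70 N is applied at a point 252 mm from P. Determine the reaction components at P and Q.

Taking moments about P: Q_y·815 − 70·252 = 0 → Q_y = 17640/815 = 21.6442 ≈ 21.64 N.
ΣF_y = 0: P_y + 21.6442 − 70 = 0 → P_y = 48.36 N.
ΣF_x = 0: no horizontal applied forces, so P_x = 0.

P_x = 0, P_y = 48.36 N, Q_y = 21.64 N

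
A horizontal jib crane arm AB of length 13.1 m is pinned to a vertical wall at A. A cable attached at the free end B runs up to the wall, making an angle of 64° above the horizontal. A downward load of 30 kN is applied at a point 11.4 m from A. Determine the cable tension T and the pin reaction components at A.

ΣM about A: T·sin64°·13.1 − 30·11.4 = 0 → T = 342/(13.1·0.898794) = 29.0466 ≈ 29.05 kN.
ΣF_x = 0: A_x − T·cos64° = 0 → A_x = 29.0466 × 0.438371 = 12.73 kN.
ΣF_y = 0: A_y + T·sin64° − 30 = 0 → A_y = 30 − 29.0466 × 0.898794 = 3.893 kN.

T = 29.05 kN, A_x = 12.73 kN, A_y = 3.893 kN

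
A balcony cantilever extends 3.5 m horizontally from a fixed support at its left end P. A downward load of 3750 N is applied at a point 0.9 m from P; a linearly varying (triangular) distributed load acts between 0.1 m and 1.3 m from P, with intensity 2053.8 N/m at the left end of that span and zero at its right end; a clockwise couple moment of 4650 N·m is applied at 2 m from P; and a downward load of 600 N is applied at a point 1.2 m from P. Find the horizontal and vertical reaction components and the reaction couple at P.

P_x = 0, P_y = 5582 N, M_P = 9361 N·m

Resultant of the triangular load: ½ × 2053.8 × 1.2 = 1232.28 N, acting at 0.5 m from P (one-third of the span from the peak).
ΣF_x = 0: P_x = 0.
ΣF_y = 0: P_y − 3750 − ½·2053.8·1.2 − 600 = 0 → P_y = 5582 N.
ΣM about P: M_P − 3750·0.9 − (½·2053.8·1.2)·0.5 − 4650 − 600·1.2 = 0 → M_P = 9361 N·m.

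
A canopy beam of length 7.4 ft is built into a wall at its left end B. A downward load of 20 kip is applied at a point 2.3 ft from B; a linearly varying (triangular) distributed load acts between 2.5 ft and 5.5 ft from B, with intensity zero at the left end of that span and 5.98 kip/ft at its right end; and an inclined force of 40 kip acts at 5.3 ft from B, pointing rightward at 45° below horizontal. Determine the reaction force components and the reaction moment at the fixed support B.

Resultant of the triangular load: ½ × 5.98 × 3 = 8.97 kip, acting at 4.5 ft from B (one-third of the span from the peak).
ΣF_x = 0: B_x + 40·cos45° = 0 → B_x = -28.28 kip.
ΣF_y = 0: B_y − 20 − ½·5.98·3 − 40·sin45° = 0 → B_y = 57.25 kip.
ΣM about B: M_B − 20·2.3 − (½·5.98·3)·4.5 − 40·sin45°·5.3 = 0 → M_B = 236.3 kip·ft.

B_x = -28.28 kip, B_y = 57.25 kip, M_B = 236.3 kip·ft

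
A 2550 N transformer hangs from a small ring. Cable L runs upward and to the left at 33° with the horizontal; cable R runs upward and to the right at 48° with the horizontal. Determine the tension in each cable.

ΣF_x = 0: −T_L·cos33° + T_R·cos48° = 0 → T_R = 1.25337·T_L.
ΣF_y = 0: T_L·sin33° + T_R·sin48° = 2550.
Substitute: T_L·(0.544639 + 1.25337·0.743145) = 2550 → T_L = 1727.55 ≈ 1728 N.
Then T_R = 1.25337 × 1727.55 = 2165 N.

T_L = 1728 N, T_R = 2165 N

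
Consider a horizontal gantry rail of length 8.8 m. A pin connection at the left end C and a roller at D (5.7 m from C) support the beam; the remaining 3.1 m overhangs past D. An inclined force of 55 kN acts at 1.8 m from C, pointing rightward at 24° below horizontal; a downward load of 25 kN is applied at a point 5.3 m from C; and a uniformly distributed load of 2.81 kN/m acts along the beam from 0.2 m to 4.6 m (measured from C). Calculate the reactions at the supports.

C_x = -50.25 kN, C_y = 24.22 kN, D_y = 35.52 kN

Resultant of the distributed load: 2.81 × 4.4 = 12.364 kN at 2.4 m from C.
Taking moments about C: D_y·5.7 − 55·sin24°·1.8 − 25·5.3 − (2.81·4.4)·2.4 = 0 → D_y = 202.441/5.7 = 35.516 ≈ 35.52 kN.
ΣF_y = 0: C_y + 35.516 − 55·sin24° − 25 − 2.81·4.4 = 0 → C_y = 24.22 kN.
ΣF_x = 0: C_x + 55·cos24° = 0 → C_x = -50.25 kN.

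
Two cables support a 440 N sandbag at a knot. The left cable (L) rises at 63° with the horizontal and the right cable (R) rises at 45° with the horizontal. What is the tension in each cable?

ΣF_x = 0: −T_L·cos63° + T_R·cos45° = 0 → T_R = 0.64204·T_L.
ΣF_y = 0: T_L·sin63° + T_R·sin45° = 440.
Substitute: T_L·(0.891007 + 0.64204·0.707107) = 440 → T_L = 327.138 ≈ 327.1 N.
Then T_R = 0.64204 × 327.138 = 210.0 N.

T_L = 327.1 N, T_R = 210.0 N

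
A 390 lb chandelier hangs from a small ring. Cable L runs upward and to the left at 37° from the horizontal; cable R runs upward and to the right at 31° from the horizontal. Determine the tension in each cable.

T_L = 360.5 lb, T_R = 335.9 lb

ΣF_x = 0: −T_L·cos37° + T_R·cos31° = 0 → T_R = 0.931715·T_L.
ΣF_y = 0: T_L·sin37° + T_R·sin31° = 390.
Substitute: T_L·(0.601815 + 0.931715·0.515038) = 390 → T_L = 360.549 ≈ 360.5 lb.
Then T_R = 0.931715 × 360.549 = 335.9 lb.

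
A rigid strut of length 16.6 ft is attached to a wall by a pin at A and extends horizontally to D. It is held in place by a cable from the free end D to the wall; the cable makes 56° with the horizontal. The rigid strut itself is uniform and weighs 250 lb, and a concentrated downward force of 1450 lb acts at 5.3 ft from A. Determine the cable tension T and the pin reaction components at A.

ΣM about A: T·sin56°·16.6 − 250·8.3 − 1450·5.3 = 0 → T = 9760/(16.6·0.829038) = 709.198 ≈ 709.2 lb.
ΣF_x = 0: A_x − T·cos56° = 0 → A_x = 709.198 × 0.559193 = 396.6 lb.
ΣF_y = 0: A_y + T·sin56° − 250 − 1450 = 0 → A_y = 1700 − 709.198 × 0.829038 = 1112 lb.

T = 709.2 lb, A_x = 396.6 lb, A_y = 1112 lb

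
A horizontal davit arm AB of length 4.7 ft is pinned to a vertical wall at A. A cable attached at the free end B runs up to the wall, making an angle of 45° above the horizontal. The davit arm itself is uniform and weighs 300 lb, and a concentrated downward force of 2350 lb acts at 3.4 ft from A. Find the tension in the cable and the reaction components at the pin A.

ΣM about A: T·sin45°·4.7 − 300·2.35 − 2350·3.4 = 0 → T = 8695/(4.7·0.707107) = 2616.29 ≈ 2616 lb.
ΣF_x = 0: A_x − T·cos45° = 0 → A_x = 2616.29 × 0.707107 = 1850 lb.
ΣF_y = 0: A_y + T·sin45° − 300 − 2350 = 0 → A_y = 2650 − 2616.29 × 0.707107 = 800.0 lb.

T = 2616 lb, A_x = 1850 lb, A_y = 800.0 lb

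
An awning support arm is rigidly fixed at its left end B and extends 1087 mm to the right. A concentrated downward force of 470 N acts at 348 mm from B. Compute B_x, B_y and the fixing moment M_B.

ΣF_x = 0: B_x = 0.
ΣF_y = 0: B_y − 470 = 0 → B_y = 470.0 N.
ΣM about B: M_B − 470·348 = 0 → M_B = 163600 N·mm.

B_x = 0, B_y = 470.0 N, M_B = 163600 N·mm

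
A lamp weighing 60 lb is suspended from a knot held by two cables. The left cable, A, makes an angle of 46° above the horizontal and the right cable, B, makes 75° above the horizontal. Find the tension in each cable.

ΣF_x = 0: −T_A·cos46° + T_B·cos75° = 0 → T_B = 2.68395·T_A.
ΣF_y = 0: T_A·sin46° + T_B·sin75° = 60.
Substitute: T_A·(0.71934 + 2.68395·0.965926) = 60 → T_A = 18.1168 ≈ 18.12 lb.
Then T_B = 2.68395 × 18.1168 = 48.62 lb.

T_A = 18.12 lb, T_B = 48.62 lb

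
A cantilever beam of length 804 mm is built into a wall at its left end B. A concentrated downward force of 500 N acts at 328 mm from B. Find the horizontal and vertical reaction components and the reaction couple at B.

ΣF_x = 0: B_x = 0.
ΣF_y = 0: B_y − 500 = 0 → B_y = 500.0 N.
ΣM about B: M_B − 500·328 = 0 → M_B = 164000 N·mm.

B_x = 0, B_y = 500.0 N, M_B = 164000 N·mm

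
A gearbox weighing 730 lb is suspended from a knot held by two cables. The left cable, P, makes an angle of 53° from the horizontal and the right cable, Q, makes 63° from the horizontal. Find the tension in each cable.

T_P = 368.7 lb, T_Q = 488.8 lb

ΣF_x = 0: −T_P·cos53° + T_Q·cos63° = 0 → T_Q = 1.32561·T_P.
ΣF_y = 0: T_P·sin53° + T_Q·sin63° = 730.
Substitute: T_P·(0.798636 + 1.32561·0.891007) = 730 → T_P = 368.731 ≈ 368.7 lb.
Then T_Q = 1.32561 × 368.731 = 488.8 lb.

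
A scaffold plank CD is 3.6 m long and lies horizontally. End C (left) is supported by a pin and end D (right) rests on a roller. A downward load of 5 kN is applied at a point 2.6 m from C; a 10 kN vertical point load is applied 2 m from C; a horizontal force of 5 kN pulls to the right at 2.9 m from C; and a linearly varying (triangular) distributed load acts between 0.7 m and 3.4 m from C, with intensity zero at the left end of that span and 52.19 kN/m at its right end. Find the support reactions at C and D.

C_x = -5.000 kN, C_y = 27.36 kN, D_y = 58.09 kN

Resultant of the triangular load: ½ × 52.19 × 2.7 = 70.4565 kN, acting at 2.5 m from C (one-third of the span from the peak).
Moments about C: D_y·3.6 − 5·2.6 − 10·2 − (½·52.19·2.7)·2.5 = 0 → D_y = 209.14125/3.6 = 58.0948 ≈ 58.09 kN.
ΣF_y = 0: C_y + 58.0948 − 5 − 10 − ½·52.19·2.7 = 0 → C_y = 27.36 kN.
ΣF_x = 0: C_x + 5 = 0 → C_x = -5.000 kN.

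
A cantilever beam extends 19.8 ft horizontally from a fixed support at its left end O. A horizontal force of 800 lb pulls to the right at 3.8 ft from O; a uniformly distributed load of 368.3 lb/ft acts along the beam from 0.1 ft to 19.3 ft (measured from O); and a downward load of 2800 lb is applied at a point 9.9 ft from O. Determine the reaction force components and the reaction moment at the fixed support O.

Resultant of the distributed load: 368.3 × 19.2 = 7071.36 lb at 9.7 ft from O.
ΣF_x = 0: O_x + 800 = 0 → O_x = -800.0 lb.
ΣF_y = 0: O_y − 368.3·19.2 − 2800 = 0 → O_y = 9871 lb.
ΣM about O: M_O − (368.3·19.2)·9.7 − 2800·9.9 = 0 → M_O = 96310 lb·ft.

O_x = -800.0 lb, O_y = 9871 lb, M_O = 96310 lb·ft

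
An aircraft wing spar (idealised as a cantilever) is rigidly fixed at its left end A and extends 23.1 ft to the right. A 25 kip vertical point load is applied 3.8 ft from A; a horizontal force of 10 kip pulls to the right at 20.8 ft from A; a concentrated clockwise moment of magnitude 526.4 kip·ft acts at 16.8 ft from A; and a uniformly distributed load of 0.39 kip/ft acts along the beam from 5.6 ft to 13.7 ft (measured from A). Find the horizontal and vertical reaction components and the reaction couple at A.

A_x = -10.00 kip, A_y = 28.16 kip, M_A = 651.9 kip·ft

Resultant of the distributed load: 0.39 × 8.1 = 3.159 kip at 9.65 ft from A.
ΣF_x = 0: A_x + 10 = 0 → A_x = -10.00 kip.
ΣF_y = 0: A_y − 25 − 0.39·8.1 = 0 → A_y = 28.16 kip.
ΣM about A: M_A − 25·3.8 − 526.4 − (0.39·8.1)·9.65 = 0 → M_A = 651.9 kip·ft.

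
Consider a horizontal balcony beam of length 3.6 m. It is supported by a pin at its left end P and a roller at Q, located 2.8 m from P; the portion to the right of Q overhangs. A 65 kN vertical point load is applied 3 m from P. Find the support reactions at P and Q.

ΣM about P: Q_y·2.8 − 65·3 = 0 → Q_y = 195/2.8 = 69.6429 ≈ 69.64 kN.
ΣF_y = 0: P_y + 69.6429 − 65 = 0 → P_y = -4.643 kN.
ΣF_x = 0: no horizontal applied forces, so P_x = 0.

P_x = 0, P_y = -4.643 kN, Q_y = 69.64 kN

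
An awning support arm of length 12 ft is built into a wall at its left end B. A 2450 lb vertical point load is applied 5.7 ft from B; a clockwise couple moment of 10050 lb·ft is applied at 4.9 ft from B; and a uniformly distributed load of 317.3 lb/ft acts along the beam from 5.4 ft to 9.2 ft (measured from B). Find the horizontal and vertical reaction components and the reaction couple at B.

B_x = 0, B_y = 3656 lb, M_B = 32820 lb·ft

Resultant of the distributed load: 317.3 × 3.8 = 1205.74 lb at 7.3 ft from B.
ΣF_x = 0: B_x = 0.
ΣF_y = 0: B_y − 2450 − 317.3·3.8 = 0 → B_y = 3656 lb.
ΣM about B: M_B − 2450·5.7 − 10050 − (317.3·3.8)·7.3 = 0 → M_B = 32820 lb·ft.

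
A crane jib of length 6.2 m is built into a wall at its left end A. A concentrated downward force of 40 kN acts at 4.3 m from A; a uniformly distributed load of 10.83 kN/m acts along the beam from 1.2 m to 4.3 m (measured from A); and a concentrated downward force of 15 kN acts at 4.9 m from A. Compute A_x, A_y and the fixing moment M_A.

A_x = 0, A_y = 88.57 kN, M_A = 337.8 kN·m

Resultant of the distributed load: 10.83 × 3.1 = 33.573 kN at 2.75 m from A.
ΣF_x = 0: A_x = 0.
ΣF_y = 0: A_y − 40 − 10.83·3.1 − 15 = 0 → A_y = 88.57 kN.
ΣM about A: M_A − 40·4.3 − (10.83·3.1)·2.75 − 15·4.9 = 0 → M_A = 337.8 kN·m.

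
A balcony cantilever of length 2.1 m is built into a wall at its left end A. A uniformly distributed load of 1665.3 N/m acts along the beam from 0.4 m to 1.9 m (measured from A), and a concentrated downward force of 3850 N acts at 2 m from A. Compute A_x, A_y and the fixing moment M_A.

A_x = 0, A_y = 6348 N, M_A = 10570 N·m

Resultant of the distributed load: 1665.3 × 1.5 = 2497.95 N at 1.15 m from A.
ΣF_x = 0: A_x = 0.
ΣF_y = 0: A_y − 1665.3·1.5 − 3850 = 0 → A_y = 6348 N.
ΣM about A: M_A − (1665.3·1.5)·1.15 − 3850·2 = 0 → M_A = 10570 N·m.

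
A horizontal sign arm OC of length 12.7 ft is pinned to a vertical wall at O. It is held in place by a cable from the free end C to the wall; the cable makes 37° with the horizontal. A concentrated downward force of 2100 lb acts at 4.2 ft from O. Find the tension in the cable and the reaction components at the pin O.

T = 1154 lb, O_x = 921.6 lb, O_y = 1406 lb

ΣM about O: T·sin37°·12.7 − 2100·4.2 = 0 → T = 8820/(12.7·0.601815) = 1153.99 ≈ 1154 lb.
ΣF_x = 0: O_x − T·cos37° = 0 → O_x = 1153.99 × 0.798636 = 921.6 lb.
ΣF_y = 0: O_y + T·sin37° − 2100 = 0 → O_y = 2100 − 1153.99 × 0.601815 = 1406 lb.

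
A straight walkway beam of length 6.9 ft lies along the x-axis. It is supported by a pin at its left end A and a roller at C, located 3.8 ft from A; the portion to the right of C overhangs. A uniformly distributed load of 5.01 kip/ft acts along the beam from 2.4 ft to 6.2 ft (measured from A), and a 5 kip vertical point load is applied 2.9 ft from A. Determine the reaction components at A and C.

Resultant of the distributed load: 5.01 × 3.8 = 19.038 kip at 4.3 ft from A.
ΣM about A: C_y·3.8 − (5.01·3.8)·4.3 − 5·2.9 = 0 → C_y = 96.3634/3.8 = 25.3588 ≈ 25.36 kip.
ΣF_y = 0: A_y + 25.3588 − 5.01·3.8 − 5 = 0 → A_y = -1.321 kip.
ΣF_x = 0: no horizontal applied forces, so A_x = 0.

A_x = 0, A_y = -1.321 kip, C_y = 25.36 kip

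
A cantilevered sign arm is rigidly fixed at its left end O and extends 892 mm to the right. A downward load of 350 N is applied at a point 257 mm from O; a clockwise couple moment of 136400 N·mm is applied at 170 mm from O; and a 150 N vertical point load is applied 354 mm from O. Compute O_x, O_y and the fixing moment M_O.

ΣF_x = 0: O_x = 0.
ΣF_y = 0: O_y − 350 − 150 = 0 → O_y = 500.0 N.
ΣM about O: M_O − 350·257 − 136400 − 150·354 = 0 → M_O = 279400 N·mm.

O_x = 0, O_y = 500.0 N, M_O = 279400 N·mm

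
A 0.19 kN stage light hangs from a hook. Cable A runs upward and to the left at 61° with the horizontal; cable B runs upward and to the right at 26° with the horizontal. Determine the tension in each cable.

ΣF_x = 0: −T_A·cos61° + T_B·cos26° = 0 → T_B = 0.5394·T_A.
ΣF_y = 0: T_A·sin61° + T_B·sin26° = 0.19.
Substitute: T_A·(0.87462 + 0.5394·0.438371) = 0.19 → T_A = 0.171005 ≈ 0.1710 kN.
Then T_B = 0.5394 × 0.171005 = 0.09224 kN.

T_A = 0.1710 kN, T_B = 0.09224 kN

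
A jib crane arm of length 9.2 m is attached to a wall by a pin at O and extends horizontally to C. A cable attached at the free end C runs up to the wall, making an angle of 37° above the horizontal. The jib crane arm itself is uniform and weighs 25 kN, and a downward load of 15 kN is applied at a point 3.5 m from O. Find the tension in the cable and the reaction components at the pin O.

ΣM about O: T·sin37°·9.2 − 25·4.6 − 15·3.5 = 0 → T = 167.5/(9.2·0.601815) = 30.2527 ≈ 30.25 kN.
ΣF_x = 0: O_x − T·cos37° = 0 → O_x = 30.2527 × 0.798636 = 24.16 kN.
ΣF_y = 0: O_y + T·sin37° − 25 − 15 = 0 → O_y = 40 − 30.2527 × 0.601815 = 21.79 kN.

T = 30.25 kN, O_x = 24.16 kN, O_y = 21.79 kN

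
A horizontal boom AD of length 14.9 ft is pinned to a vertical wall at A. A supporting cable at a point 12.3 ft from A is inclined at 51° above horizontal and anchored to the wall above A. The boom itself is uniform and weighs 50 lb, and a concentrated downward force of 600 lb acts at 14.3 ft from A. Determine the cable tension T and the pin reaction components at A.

ΣM about A: T·sin51°·12.3 − 50·7.45 − 600·14.3 = 0 → T = 8952.5/(12.3·0.777146) = 936.562 ≈ 936.6 lb.
ΣF_x = 0: A_x − T·cos51° = 0 → A_x = 936.562 × 0.62932 = 589.4 lb.
ΣF_y = 0: A_y + T·sin51° − 50 − 600 = 0 → A_y = 650 − 936.562 × 0.777146 = -77.85 lb.

T = 936.6 lb, A_x = 589.4 lb, A_y = -77.85 lb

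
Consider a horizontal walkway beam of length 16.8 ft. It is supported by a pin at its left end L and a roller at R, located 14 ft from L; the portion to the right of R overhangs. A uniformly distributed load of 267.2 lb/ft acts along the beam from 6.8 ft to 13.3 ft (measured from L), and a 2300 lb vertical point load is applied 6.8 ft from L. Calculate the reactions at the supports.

L_x = 0, L_y = 1673 lb, R_y = 2364 lb

Resultant of the distributed load: 267.2 × 6.5 = 1736.8 lb at 10.05 ft from L.
ΣM about L: R_y·14 − (267.2·6.5)·10.05 − 2300·6.8 = 0 → R_y = 33094.84/14 = 2363.92 ≈ 2364 lb.
ΣF_y = 0: L_y + 2363.92 − 267.2·6.5 − 2300 = 0 → L_y = 1673 lb.
ΣF_x = 0: no horizontal applied forces, so L_x = 0.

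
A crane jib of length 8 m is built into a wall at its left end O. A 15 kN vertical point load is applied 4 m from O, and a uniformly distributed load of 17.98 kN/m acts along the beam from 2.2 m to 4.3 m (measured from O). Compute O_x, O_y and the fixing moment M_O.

Resultant of the distributed load: 17.98 × 2.1 = 37.758 kN at 3.25 m from O.
ΣF_x = 0: O_x = 0.
ΣF_y = 0: O_y − 15 − 17.98·2.1 = 0 → O_y = 52.76 kN.
ΣM about O: M_O − 15·4 − (17.98·2.1)·3.25 = 0 → M_O = 182.7 kN·m.

O_x = 0, O_y = 52.76 kN, M_O = 182.7 kN·m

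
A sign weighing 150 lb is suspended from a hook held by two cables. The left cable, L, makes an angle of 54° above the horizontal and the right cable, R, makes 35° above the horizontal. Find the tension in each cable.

T_L = 122.9 lb, T_R = 88.18 lb

ΣF_x = 0: −T_L·cos54° + T_R·cos35° = 0 → T_R = 0.717553·T_L.
ΣF_y = 0: T_L·sin54° + T_R·sin35° = 150.
Substitute: T_L·(0.809017 + 0.717553·0.573576) = 150 → T_L = 122.892 ≈ 122.9 lb.
Then T_R = 0.717553 × 122.892 = 88.18 lb.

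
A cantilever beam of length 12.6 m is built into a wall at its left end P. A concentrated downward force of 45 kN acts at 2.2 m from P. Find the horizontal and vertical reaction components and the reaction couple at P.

ΣF_x = 0: P_x = 0.
ΣF_y = 0: P_y − 45 = 0 → P_y = 45.00 kN.
ΣM about P: M_P − 45·2.2 = 0 → M_P = 99.00 kN·m.

P_x = 0, P_y = 45.00 kN, M_P = 99.00 kN·m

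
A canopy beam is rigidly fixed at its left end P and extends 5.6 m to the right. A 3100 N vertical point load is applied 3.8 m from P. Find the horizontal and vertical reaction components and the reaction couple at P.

ΣF_x = 0: P_x = 0.
ΣF_y = 0: P_y − 3100 = 0 → P_y = 3100 N.
ΣM about P: M_P − 3100·3.8 = 0 → M_P = 11780 N·m.

P_x = 0, P_y = 3100 N, M_P = 11780 N·m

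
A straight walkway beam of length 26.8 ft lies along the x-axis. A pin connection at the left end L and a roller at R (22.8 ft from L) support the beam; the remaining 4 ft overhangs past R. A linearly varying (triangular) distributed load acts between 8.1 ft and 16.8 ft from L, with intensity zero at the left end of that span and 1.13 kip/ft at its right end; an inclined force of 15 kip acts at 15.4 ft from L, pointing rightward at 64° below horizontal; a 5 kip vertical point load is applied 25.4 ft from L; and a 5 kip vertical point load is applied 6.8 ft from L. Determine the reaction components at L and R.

L_x = -6.576 kip, L_y = 9.233 kip, R_y = 19.16 kip

Resultant of the triangular load: ½ × 1.13 × 8.7 = 4.9155 kip, acting at 13.9 ft from L (one-third of the span from the peak).
ΣM about L: R_y·22.8 − (½·1.13·8.7)·13.9 − 15·sin64°·15.4 − 5·25.4 − 5·6.8 = 0 → R_y = 436.947/22.8 = 19.1643 ≈ 19.16 kip.
ΣF_y = 0: L_y + 19.1643 − ½·1.13·8.7 − 15·sin64° − 5 − 5 = 0 → L_y = 9.233 kip.
ΣF_x = 0: L_x + 15·cos64° = 0 → L_x = -6.576 kip.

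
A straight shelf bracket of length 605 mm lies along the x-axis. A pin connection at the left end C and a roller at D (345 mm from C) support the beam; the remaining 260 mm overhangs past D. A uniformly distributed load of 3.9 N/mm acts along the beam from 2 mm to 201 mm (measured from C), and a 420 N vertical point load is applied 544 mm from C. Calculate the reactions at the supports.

C_x = 0, C_y = 305.5 N, D_y = 890.6 N

Resultant of the distributed load: 3.9 × 199 = 776.1 N at 101.5 mm from C.
Taking moments about C: D_y·345 − (3.9·199)·101.5 − 420·544 = 0 → D_y = 307254.15/345 = 890.592 ≈ 890.6 N.
ΣF_y = 0: C_y + 890.592 − 3.9·199 − 420 = 0 → C_y = 305.5 N.
ΣF_x = 0: no horizontal applied forces, so C_x = 0.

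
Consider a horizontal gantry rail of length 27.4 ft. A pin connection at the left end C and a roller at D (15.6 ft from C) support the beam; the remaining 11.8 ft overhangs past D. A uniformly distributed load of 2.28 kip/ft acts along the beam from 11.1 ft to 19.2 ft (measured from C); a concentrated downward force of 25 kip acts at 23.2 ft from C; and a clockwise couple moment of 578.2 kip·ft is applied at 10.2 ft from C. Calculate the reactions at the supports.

Resultant of the distributed load: 2.28 × 8.1 = 18.468 kip at 15.15 ft from C.
Taking moments about C: D_y·15.6 − (2.28·8.1)·15.15 − 25·23.2 − 578.2 = 0 → D_y = 1437.9902/15.6 = 92.1789 ≈ 92.18 kip.
ΣF_y = 0: C_y + 92.1789 − 2.28·8.1 − 25 = 0 → C_y = -48.71 kip.
ΣF_x = 0: no horizontal applied forces, so C_x = 0.

C_x = 0, C_y = -48.71 kip, D_y = 92.18 kip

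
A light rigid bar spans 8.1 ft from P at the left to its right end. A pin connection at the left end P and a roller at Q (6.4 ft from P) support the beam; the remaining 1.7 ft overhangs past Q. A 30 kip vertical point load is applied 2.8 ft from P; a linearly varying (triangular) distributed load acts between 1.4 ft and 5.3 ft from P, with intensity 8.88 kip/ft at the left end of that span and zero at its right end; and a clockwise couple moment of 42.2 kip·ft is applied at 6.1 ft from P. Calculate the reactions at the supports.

P_x = 0, P_y = 20.29 kip, Q_y = 27.02 kip

Resultant of the triangular load: ½ × 8.88 × 3.9 = 17.316 kip, acting at 2.7 ft from P (one-third of the span from the peak).
Moments about P: Q_y·6.4 − 30·2.8 − (½·8.88·3.9)·2.7 − 42.2 = 0 → Q_y = 172.9532/6.4 = 27.0239 ≈ 27.02 kip.
ΣF_y = 0: P_y + 27.0239 − 30 − ½·8.88·3.9 = 0 → P_y = 20.29 kip.
ΣF_x = 0: no horizontal applied forces, so P_x = 0.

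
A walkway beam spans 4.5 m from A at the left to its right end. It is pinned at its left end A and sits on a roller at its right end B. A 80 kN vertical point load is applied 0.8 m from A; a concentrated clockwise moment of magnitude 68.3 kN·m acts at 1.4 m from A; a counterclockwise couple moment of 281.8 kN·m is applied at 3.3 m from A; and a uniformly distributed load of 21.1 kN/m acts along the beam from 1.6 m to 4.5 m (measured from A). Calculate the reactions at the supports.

Resultant of the distributed load: 21.1 × 2.9 = 61.19 kN at 3.05 m from A.
Taking moments about A: B_y·4.5 − 80·0.8 − 68.3 + 281.8 − (21.1·2.9)·3.05 = 0 → B_y = 37.1295/4.5 = 8.251 kN.
ΣF_y = 0: A_y + 8.251 − 80 − 21.1·2.9 = 0 → A_y = 132.9 kN.
ΣF_x = 0: no horizontal applied forces, so A_x = 0.

A_x = 0, A_y = 132.9 kN, B_y = 8.251 kN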